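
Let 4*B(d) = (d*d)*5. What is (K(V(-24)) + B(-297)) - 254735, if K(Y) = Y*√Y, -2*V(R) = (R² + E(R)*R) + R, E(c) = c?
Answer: -577895/4 - 1128*I*√141 ≈ -1.4447e+5 - 13394.0*I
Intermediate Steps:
B(d) = 5*d²/4 (B(d) = ((d*d)*5)/4 = (d²*5)/4 = (5*d²)/4 = 5*d²/4)
V(R) = -R² - R/2 (V(R) = -((R² + R*R) + R)/2 = -((R² + R²) + R)/2 = -(2*R² + R)/2 = -(R + 2*R²)/2 = -R² - R/2)
K(Y) = Y^(3/2)
(K(V(-24)) + B(-297)) - 254735 = ((-1*(-24)*(½ - 24))^(3/2) + (5/4)*(-297)²) - 254735 = ((-1*(-24)*(-47/2))^(3/2) + (5/4)*88209) - 254735 = ((-564)^(3/2) + 441045/4) - 254735 = (-1128*I*√141 + 441045/4) - 254735 = (441045/4 - 1128*I*√141) - 254735 = -577895/4 - 1128*I*√141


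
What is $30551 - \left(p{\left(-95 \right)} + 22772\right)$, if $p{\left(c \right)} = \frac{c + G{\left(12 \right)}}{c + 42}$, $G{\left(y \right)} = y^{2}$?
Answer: $\frac{412336}{53} \approx 7779.9$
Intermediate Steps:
$p{\left(c \right)} = \frac{144 + c}{42 + c}$ ($p{\left(c \right)} = \frac{c + 12^{2}}{c + 42} = \frac{c + 144}{42 + c} = \frac{144 + c}{42 + c}$)
$30551 - \left(p{\left(-95 \right)} + 22772\right) = 30551 - \left(\frac{144 - 95}{42 - 95} + 22772\right) = 30551 - \left(\frac{1}{-53} \cdot 49 + 22772\right) = 30551 - \left(\left(- \frac{1}{53}\right) 49 + 22772\right) = 30551 - \left(- \frac{49}{53} + 22772\right) = 30551 - \frac{1206867}{53} = \frac{412336}{53}$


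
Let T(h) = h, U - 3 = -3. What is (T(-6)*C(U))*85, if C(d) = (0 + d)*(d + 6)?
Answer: 0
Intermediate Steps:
U = 0 (U = 3 - 3 = 0)
C(d) = d*(6 + d)
(T(-6)*C(U))*85 = -0*(6 + 0)*85 = -0*6*85 = -6*0*85 = 0*85 = 0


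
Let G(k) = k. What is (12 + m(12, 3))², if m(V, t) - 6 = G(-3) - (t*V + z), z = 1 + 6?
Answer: 784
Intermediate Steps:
z = 7
m(V, t) = -4 - V*t (m(V, t) = 6 + (-3 - (t*V + 7)) = 6 + (-3 - (V*t + 7)) = 6 + (-3 - (7 + V*t)) = 6 + (-3 + (-7 - V*t)) = 6 + (-10 - V*t) = -4 - V*t)
(12 + m(12, 3))² = (12 + (-4 - 1*12*3))² = (12 + (-4 - 36))² = (12 - 40)² = (-28)² = 784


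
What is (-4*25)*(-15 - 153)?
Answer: 16800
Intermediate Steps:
(-4*25)*(-15 - 153) = -100*(-168) = 16800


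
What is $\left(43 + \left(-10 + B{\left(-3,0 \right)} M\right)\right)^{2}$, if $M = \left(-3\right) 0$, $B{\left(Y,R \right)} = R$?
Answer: $1089$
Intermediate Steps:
$M = 0$
$\left(43 + \left(-10 + B{\left(-3,0 \right)} M\right)\right)^{2} = \left(43 + \left(-10 + 0 \cdot 0\right)\right)^{2} = \left(43 + \left(-10 + 0\right)\right)^{2} = \left(43 - 10\right)^{2} = 33^{2} = 1089$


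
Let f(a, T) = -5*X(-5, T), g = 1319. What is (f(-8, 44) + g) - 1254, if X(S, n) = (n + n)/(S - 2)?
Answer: 895/7 ≈ 127.86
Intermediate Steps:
X(S, n) = 2*n/(-2 + S) (X(S, n) = (2*n)/(-2 + S) = 2*n/(-2 + S))
f(a, T) = 10*T/7 (f(a, T) = -10*T/(-2 - 5) = -10*T/(-7) = -10*T*(-1)/7 = -(-10)*T/7 = 10*T/7)
(f(-8, 44) + g) - 1254 = ((10/7)*44 + 1319) - 1254 = (440/7 + 1319) - 1254 = 9673/7 - 1254 = 895/7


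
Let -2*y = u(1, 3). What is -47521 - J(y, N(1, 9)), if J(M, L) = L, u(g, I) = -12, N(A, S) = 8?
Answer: -47529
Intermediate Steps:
y = 6 (y = -½*(-12) = 6)
-47521 - J(y, N(1, 9)) = -47521 - 1*8 = -47521 - 8 = -47529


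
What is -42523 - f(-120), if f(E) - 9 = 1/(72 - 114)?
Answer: -1786343/42 ≈ -42532.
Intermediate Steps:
f(E) = 377/42 (f(E) = 9 + 1/(72 - 114) = 9 + 1/(-42) = 9 - 1/42 = 377/42)
-42523 - f(-120) = -42523 - 1*377/42 = -42523 - 377/42 = -1786343/42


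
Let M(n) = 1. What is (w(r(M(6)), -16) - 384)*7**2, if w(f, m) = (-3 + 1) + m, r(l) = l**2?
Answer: -19698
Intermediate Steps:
w(f, m) = -2 + m
(w(r(M(6)), -16) - 384)*7**2 = ((-2 - 16) - 384)*7**2 = (-18 - 384)*49 = -402*49 = -19698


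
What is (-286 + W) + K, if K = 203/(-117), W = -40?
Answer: -38345/117 ≈ -327.73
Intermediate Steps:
K = -203/117 (K = 203*(-1/117) = -203/117 ≈ -1.7350)
(-286 + W) + K = (-286 - 40) - 203/117 = -326 - 203/117 = -38345/117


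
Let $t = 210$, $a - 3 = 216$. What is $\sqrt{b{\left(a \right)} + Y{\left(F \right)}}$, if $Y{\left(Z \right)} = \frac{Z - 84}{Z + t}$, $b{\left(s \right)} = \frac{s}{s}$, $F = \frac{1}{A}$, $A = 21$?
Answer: $\frac{2 \sqrt{2920082}}{4411} \approx 0.7748$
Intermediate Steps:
$a = 219$ ($a = 3 + 216 = 219$)
$F = \frac{1}{21} \approx 0.047619$
$b{\left(s \right)} = 1$
$Y{\left(Z \right)} = \frac{-84 + Z}{210 + Z}$ ($Y{\left(Z \right)} = \frac{Z - 84}{Z + 210} = \frac{-84 + Z}{210 + Z}$)
$\sqrt{b{\left(a \right)} + Y{\left(F \right)}} = \sqrt{1 + \frac{-84 + \frac{1}{21}}{210 + \frac{1}{21}}} = \sqrt{1 + \frac{1}{\frac{4411}{21}} \left(- \frac{1763}{21}\right)} = \sqrt{1 + \frac{21}{4411} \left(- \frac{1763}{21}\right)} = \sqrt{1 - \frac{1763}{4411}} = \sqrt{\frac{2648}{4411}} = \frac{2 \sqrt{2920082}}{4411}$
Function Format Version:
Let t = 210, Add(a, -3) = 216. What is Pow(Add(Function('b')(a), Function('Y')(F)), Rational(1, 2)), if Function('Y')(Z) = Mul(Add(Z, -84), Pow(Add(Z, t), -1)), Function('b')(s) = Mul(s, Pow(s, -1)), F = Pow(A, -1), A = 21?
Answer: Mul(Rational(2, 4411), Pow(2920082, Rational(1, 2))) ≈ 0.77480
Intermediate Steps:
a = 219 (a = Add(3, 216) = 219)
F = Rational(1, 21) (F = Pow(21, -1) = Rational(1, 21) ≈ 0.047619)
Function('b')(s) = 1
Function('Y')(Z) = Mul(Pow(Add(210, Z), -1), Add(-84, Z)) (Function('Y')(Z) = Mul(Add(Z, -84), Pow(Add(Z, 210), -1)) = Mul(Add(-84, Z), Pow(Add(210, Z), -1)) = Mul(Pow(Add(210, Z), -1), Add(-84, Z)))
Pow(Add(Function('b')(a), Function('Y')(F)), Rational(1, 2)) = Pow(Add(1, Mul(Pow(Add(210, Rational(1, 21)), -1), Add(-84, Rational(1, 21)))), Rational(1, 2)) = Pow(Add(1, Mul(Pow(Rational(4411, 21), -1), Rational(-1763, 21))), Rational(1, 2)) = Pow(Add(1, Mul(Rational(21, 4411), Rational(-1763, 21))), Rational(1, 2)) = Pow(Add(1, Rational(-1763, 4411)), Rational(1, 2)) = Pow(Rational(2648, 4411), Rational(1, 2)) = Mul(Rational(2, 4411), Pow(2920082, Rational(1, 2)))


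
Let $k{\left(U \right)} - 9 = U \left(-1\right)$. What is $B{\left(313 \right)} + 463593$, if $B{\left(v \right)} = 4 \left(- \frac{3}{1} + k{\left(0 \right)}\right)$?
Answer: $463617$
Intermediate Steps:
$k{\left(U \right)} = 9 - U$ ($k{\left(U \right)} = 9 + U \left(-1\right) = 9 - U$)
$B{\left(v \right)} = 24$ ($B{\left(v \right)} = 4 \left(- \frac{3}{1} + \left(9 - 0\right)\right) = 4 \left(\left(-3\right) 1 + \left(9 + 0\right)\right) = 4 \left(-3 + 9\right) = 4 \cdot 6 = 24$)
$B{\left(313 \right)} + 463593 = 24 + 463593 = 463617$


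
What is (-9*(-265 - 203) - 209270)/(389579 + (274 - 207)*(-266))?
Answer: -205058/371757 ≈ -0.55159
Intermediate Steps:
(-9*(-265 - 203) - 209270)/(389579 + (274 - 207)*(-266)) = (-9*(-468) - 209270)/(389579 + 67*(-266)) = (4212 - 209270)/(389579 - 17822) = -205058/371757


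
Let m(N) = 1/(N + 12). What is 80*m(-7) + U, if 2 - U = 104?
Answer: -86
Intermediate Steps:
m(N) = 1/(12 + N)
U = -102 (U = 2 - 1*104 = 2 - 104 = -102)
80*m(-7) + U = 80/(12 - 7) - 102 = 80/5 - 102 = 80*(⅕) - 102 = 16 - 102 = -86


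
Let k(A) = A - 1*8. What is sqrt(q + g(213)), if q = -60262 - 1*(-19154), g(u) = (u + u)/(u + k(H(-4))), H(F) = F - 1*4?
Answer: 5*I*sqrt(63811058)/197 ≈ 202.75*I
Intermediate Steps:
H(F) = -4 + F (H(F) = F - 4 = -4 + F)
k(A) = -8 + A (k(A) = A - 8 = -8 + A)
g(u) = 2*u/(-16 + u) (g(u) = (u + u)/(u + (-8 + (-4 - 4))) = (2*u)/(u + (-8 - 8)) = (2*u)/(u - 16) = (2*u)/(-16 + u) = 2*u/(-16 + u))
q = -41108 (q = -60262 + 19154 = -41108)
sqrt(q + g(213)) = sqrt(-41108 + 2*213/(-16 + 213)) = sqrt(-41108 + 2*213/197) = sqrt(-41108 + 2*213*(1/197)) = sqrt(-41108 + 426/197) = sqrt(-8097850/197) = 5*I*sqrt(63811058)/197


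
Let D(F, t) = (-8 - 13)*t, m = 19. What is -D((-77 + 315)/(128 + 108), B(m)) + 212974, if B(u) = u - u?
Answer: 212974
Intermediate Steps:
B(u) = 0
D(F, t) = -21*t
-D((-77 + 315)/(128 + 108), B(m)) + 212974 = -(-21)*0 + 212974 = -1*0 + 212974 = 0 + 212974 = 212974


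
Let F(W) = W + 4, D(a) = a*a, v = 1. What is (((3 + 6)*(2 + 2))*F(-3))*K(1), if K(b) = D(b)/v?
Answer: 36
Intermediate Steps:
D(a) = a²
F(W) = 4 + W
K(b) = b² (K(b) = b²/1 = b²*1 = b²)
(((3 + 6)*(2 + 2))*F(-3))*K(1) = (((3 + 6)*(2 + 2))*(4 - 3))*1² = ((9*4)*1)*1 = (36*1)*1 = 36*1 = 36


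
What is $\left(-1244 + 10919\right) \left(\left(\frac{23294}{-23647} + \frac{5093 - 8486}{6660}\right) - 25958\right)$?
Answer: $- \frac{878992100996265}{3499756} \approx -2.5116 \cdot 10^{8}$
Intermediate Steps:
$\left(-1244 + 10919\right) \left(\left(\frac{23294}{-23647} + \frac{5093 - 8486}{6660}\right) - 25958\right) = 9675 \left(\left(23294 \left(- \frac{1}{23647}\right) + \left(5093 - 8486\right) \frac{1}{6660}\right) - 25958\right) = 9675 \left(\left(- \frac{23294}{23647} - \frac{377}{740}\right) - 25958\right) = 9675 \left(- \frac{26152479}{17498780} - 25958\right) = 9675 \left(- \frac{454259483719}{17498780}\right) = - \frac{878992100996265}{3499756}$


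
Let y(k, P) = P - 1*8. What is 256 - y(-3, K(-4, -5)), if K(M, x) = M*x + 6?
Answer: 238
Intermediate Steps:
K(M, x) = 6 + M*x
y(k, P) = -8 + P (y(k, P) = P - 8 = -8 + P)
256 - y(-3, K(-4, -5)) = 256 - (-8 + (6 - 4*(-5))) = 256 - (-8 + (6 + 20)) = 256 - (-8 + 26) = 256 - 1*18 = 256 - 18 = 238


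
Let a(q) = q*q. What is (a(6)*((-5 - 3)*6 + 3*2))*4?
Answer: -6048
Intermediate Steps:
a(q) = q²
(a(6)*((-5 - 3)*6 + 3*2))*4 = (6²*((-5 - 3)*6 + 3*2))*4 = (36*(-8*6 + 6))*4 = (36*(-48 + 6))*4 = (36*(-42))*4 = -1512*4 = -6048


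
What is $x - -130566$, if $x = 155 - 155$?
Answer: $130566$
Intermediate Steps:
$x = 0$ ($x = 155 - 155 = 0$)
$x - -130566 = 0 - -130566 = 0 + 130566 = 130566$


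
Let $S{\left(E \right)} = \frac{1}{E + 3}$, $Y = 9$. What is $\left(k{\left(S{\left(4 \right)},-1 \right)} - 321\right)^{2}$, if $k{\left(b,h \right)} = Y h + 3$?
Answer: $106929$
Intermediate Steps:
$S{\left(E \right)} = \frac{1}{3 + E}$
$k{\left(b,h \right)} = 3 + 9 h$ ($k{\left(b,h \right)} = 9 h + 3 = 3 + 9 h$)
$\left(k{\left(S{\left(4 \right)},-1 \right)} - 321\right)^{2} = \left(\left(3 + 9 \left(-1\right)\right) - 321\right)^{2} = \left(\left(3 - 9\right) - 321\right)^{2} = \left(-6 - 321\right)^{2} = \left(-327\right)^{2} = 106929$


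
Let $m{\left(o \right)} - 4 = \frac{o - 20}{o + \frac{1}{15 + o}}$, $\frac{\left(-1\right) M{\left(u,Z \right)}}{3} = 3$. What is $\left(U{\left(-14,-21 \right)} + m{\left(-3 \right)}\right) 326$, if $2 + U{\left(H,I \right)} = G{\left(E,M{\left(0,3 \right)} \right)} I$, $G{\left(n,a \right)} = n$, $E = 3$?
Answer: $- \frac{606034}{35} \approx -17315.0$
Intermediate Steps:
$M{\left(u,Z \right)} = -9$ ($M{\left(u,Z \right)} = \left(-3\right) 3 = -9$)
$U{\left(H,I \right)} = -2 + 3 I$
$m{\left(o \right)} = 4 + \frac{-20 + o}{o + \frac{1}{15 + o}}$ ($m{\left(o \right)} = 4 + \frac{o - 20}{o + \frac{1}{15 + o}} = 4 + \frac{-20 + o}{o + \frac{1}{15 + o}}$)
$\left(U{\left(-14,-21 \right)} + m{\left(-3 \right)}\right) 326 = \left(\left(-2 + 3 \left(-21\right)\right) + \frac{-296 + 5 \left(-3\right)^{2} + 55 \left(-3\right)}{1 + \left(-3\right)^{2} + 15 \left(-3\right)}\right) 326 = \left(\left(-2 - 63\right) + \frac{-296 + 5 \cdot 9 - 165}{1 + 9 - 45}\right) 326 = \left(-65 + \frac{-296 + 45 - 165}{-35}\right) 326 = \left(-65 - - \frac{416}{35}\right) 326 = \left(-65 + \frac{416}{35}\right) 326 = \left(- \frac{1859}{35}\right) 326 = - \frac{606034}{35}$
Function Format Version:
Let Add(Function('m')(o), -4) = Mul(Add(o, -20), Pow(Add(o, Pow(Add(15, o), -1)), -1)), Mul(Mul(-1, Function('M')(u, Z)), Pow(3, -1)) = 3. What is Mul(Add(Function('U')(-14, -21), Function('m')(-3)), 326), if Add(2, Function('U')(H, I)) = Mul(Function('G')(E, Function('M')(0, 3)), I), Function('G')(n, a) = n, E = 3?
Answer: Rational(-606034, 35) ≈ -17315.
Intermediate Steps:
Function('M')(u, Z) = -9 (Function('M')(u, Z) = Mul(-3, 3) = -9)
Function('U')(H, I) = Add(-2, Mul(3, I))
Function('m')(o) = Add(4, Mul(Pow(Add(o, Pow(Add(15, o), -1)), -1), Add(-20, o))) (Function('m')(o) = Add(4, Mul(Add(o, -20), Pow(Add(o, Pow(Add(15, o), -1)), -1))) = Add(4, Mul(Add(-20, o), Pow(Add(o, Pow(Add(15, o), -1)), -1))) = Add(4, Mul(Pow(Add(o, Pow(Add(15, o), -1)), -1), Add(-20, o))))
Mul(Add(Function('U')(-14, -21), Function('m')(-3)), 326) = Mul(Add(Add(-2, Mul(3, -21)), Mul(Pow(Add(1, Pow(-3, 2), Mul(15, -3)), -1), Add(-296, Mul(5, Pow(-3, 2)), Mul(55, -3)))), 326) = Mul(Add(Add(-2, -63), Mul(Pow(Add(1, 9, -45), -1), Add(-296, Mul(5, 9), -165))), 326) = Mul(Add(-65, Mul(Pow(-35, -1), Add(-296, 45, -165))), 326) = Mul(Add(-65, Mul(Rational(-1, 35), -416)), 326) = Mul(Add(-65, Rational(416, 35)), 326) = Mul(Rational(-1859, 35), 326) = Rational(-606034, 35)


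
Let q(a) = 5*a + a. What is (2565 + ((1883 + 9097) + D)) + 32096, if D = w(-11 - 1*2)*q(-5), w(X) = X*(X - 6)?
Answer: 38231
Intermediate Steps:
w(X) = X*(-6 + X)
q(a) = 6*a
D = -7410 (D = ((-11 - 1*2)*(-6 + (-11 - 1*2)))*(6*(-5)) = ((-11 - 2)*(-6 + (-11 - 2)))*(-30) = -13*(-6 - 13)*(-30) = -13*(-19)*(-30) = 247*(-30) = -7410)
(2565 + ((1883 + 9097) + D)) + 32096 = (2565 + ((1883 + 9097) - 7410)) + 32096 = (2565 + (10980 - 7410)) + 32096 = (2565 + 3570) + 32096 = 6135 + 32096 = 38231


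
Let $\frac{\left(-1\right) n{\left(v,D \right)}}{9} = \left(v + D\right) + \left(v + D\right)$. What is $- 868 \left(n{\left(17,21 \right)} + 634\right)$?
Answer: $43400$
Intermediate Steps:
$n{\left(v,D \right)} = - 18 D - 18 v$ ($n{\left(v,D \right)} = - 9 \left(\left(v + D\right) + \left(v + D\right)\right) = - 9 \left(\left(D + v\right) + \left(D + v\right)\right) = - 9 \left(2 D + 2 v\right) = - 18 D - 18 v$)
$- 868 \left(n{\left(17,21 \right)} + 634\right) = - 868 \left(\left(\left(-18\right) 21 - 306\right) + 634\right) = - 868 \left(\left(-378 - 306\right) + 634\right) = - 868 \left(-684 + 634\right) = \left(-868\right) \left(-50\right) = 43400$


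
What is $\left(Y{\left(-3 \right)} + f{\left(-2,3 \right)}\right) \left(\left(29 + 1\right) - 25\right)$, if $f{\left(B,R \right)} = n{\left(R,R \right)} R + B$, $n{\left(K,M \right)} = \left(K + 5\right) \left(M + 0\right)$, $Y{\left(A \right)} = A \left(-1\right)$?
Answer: $365$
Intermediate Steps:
$Y{\left(A \right)} = - A$
$n{\left(K,M \right)} = M \left(5 + K\right)$ ($n{\left(K,M \right)} = \left(5 + K\right) M = M \left(5 + K\right)$)
$f{\left(B,R \right)} = B + R^{2} \left(5 + R\right)$ ($f{\left(B,R \right)} = R \left(5 + R\right) R + B = R^{2} \left(5 + R\right) + B = B + R^{2} \left(5 + R\right)$)
$\left(Y{\left(-3 \right)} + f{\left(-2,3 \right)}\right) \left(\left(29 + 1\right) - 25\right) = \left(\left(-1\right) \left(-3\right) - \left(2 - 3^{2} \left(5 + 3\right)\right)\right) \left(\left(29 + 1\right) - 25\right) = \left(3 + \left(-2 + 9 \cdot 8\right)\right) \left(30 - 25\right) = \left(3 + \left(-2 + 72\right)\right) 5 = \left(3 + 70\right) 5 = 73 \cdot 5 = 365$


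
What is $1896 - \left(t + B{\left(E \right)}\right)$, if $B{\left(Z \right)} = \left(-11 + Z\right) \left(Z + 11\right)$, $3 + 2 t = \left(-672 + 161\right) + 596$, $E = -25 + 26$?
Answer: $1975$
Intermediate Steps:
$E = 1$
$t = 41$ ($t = - \frac{3}{2} + \frac{\left(-672 + 161\right) + 596}{2} = - \frac{3}{2} + \frac{-511 + 596}{2} = - \frac{3}{2} + \frac{1}{2} \cdot 85 = - \frac{3}{2} + \frac{85}{2} = 41$)
$B{\left(Z \right)} = \left(-11 + Z\right) \left(11 + Z\right)$
$1896 - \left(t + B{\left(E \right)}\right) = 1896 - \left(41 - \left(121 - 1^{2}\right)\right) = 1896 - \left(41 + \left(-121 + 1\right)\right) = 1896 - \left(41 - 120\right) = 1896 - -79 = 1896 + 79 = 1975$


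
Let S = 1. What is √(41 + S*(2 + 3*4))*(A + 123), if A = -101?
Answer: 22*√55 ≈ 163.16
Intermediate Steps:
√(41 + S*(2 + 3*4))*(A + 123) = √(41 + 1*(2 + 3*4))*(-101 + 123) = √(41 + 1*(2 + 12))*22 = √(41 + 1*14)*22 = √(41 + 14)*22 = √55*22 = 22*√55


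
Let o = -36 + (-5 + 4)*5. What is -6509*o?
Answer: 266869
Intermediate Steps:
o = -41 (o = -36 - 1*5 = -36 - 5 = -41)
-6509*o = -6509*(-41) = 266869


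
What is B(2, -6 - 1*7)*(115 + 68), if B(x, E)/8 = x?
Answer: 2928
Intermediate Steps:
B(x, E) = 8*x
B(2, -6 - 1*7)*(115 + 68) = (8*2)*(115 + 68) = 16*183 = 2928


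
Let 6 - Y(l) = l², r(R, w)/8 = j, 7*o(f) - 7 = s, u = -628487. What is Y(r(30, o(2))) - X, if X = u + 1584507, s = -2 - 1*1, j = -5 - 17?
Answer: -986990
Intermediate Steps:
j = -22
s = -3 (s = -2 - 1 = -3)
o(f) = 4/7 (o(f) = 1 + (⅐)*(-3) = 1 - 3/7 = 4/7)
r(R, w) = -176 (r(R, w) = 8*(-22) = -176)
X = 956020 (X = -628487 + 1584507 = 956020)
Y(l) = 6 - l²
Y(r(30, o(2))) - X = (6 - 1*(-176)²) - 1*956020 = (6 - 1*30976) - 956020 = (6 - 30976) - 956020 = -30970 - 956020 = -986990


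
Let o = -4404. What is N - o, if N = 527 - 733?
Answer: 4198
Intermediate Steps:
N = -206
N - o = -206 - 1*(-4404) = -206 + 4404 = 4198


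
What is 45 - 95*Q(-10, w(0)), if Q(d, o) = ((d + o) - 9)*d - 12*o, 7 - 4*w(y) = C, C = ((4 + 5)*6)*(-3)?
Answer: 140595/2 ≈ 70298.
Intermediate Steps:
C = -162 (C = (9*6)*(-3) = 54*(-3) = -162)
w(y) = 169/4 (w(y) = 7/4 - 1/4*(-162) = 7/4 + 81/2 = 169/4)
Q(d, o) = -12*o + d*(-9 + d + o) (Q(d, o) = (-9 + d + o)*d - 12*o = d*(-9 + d + o) - 12*o = -12*o + d*(-9 + d + o))
45 - 95*Q(-10, w(0)) = 45 - 95*((-10)**2 - 12*169/4 - 9*(-10) - 10*169/4) = 45 - 95*(100 - 507 + 90 - 845/2) = 45 - 95*(-1479/2) = 45 + 140505/2 = 140595/2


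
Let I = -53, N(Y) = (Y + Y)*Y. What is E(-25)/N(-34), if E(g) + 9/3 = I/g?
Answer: -11/28900 ≈ -0.00038062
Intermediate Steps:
N(Y) = 2*Y² (N(Y) = (2*Y)*Y = 2*Y²)
E(g) = -3 - 53/g
E(-25)/N(-34) = (-3 - 53/(-25))/((2*(-34)²)) = (-3 - 53*(-1/25))/((2*1156)) = (-3 + 53/25)/2312 = -22/25*1/2312 = -11/28900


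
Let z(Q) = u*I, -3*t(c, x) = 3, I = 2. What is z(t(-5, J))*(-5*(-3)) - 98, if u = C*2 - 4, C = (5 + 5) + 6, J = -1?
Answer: 742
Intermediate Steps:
t(c, x) = -1 (t(c, x) = -1/3*3 = -1)
C = 16 (C = 10 + 6 = 16)
u = 28 (u = 16*2 - 4 = 32 - 4 = 28)
z(Q) = 56 (z(Q) = 28*2 = 56)
z(t(-5, J))*(-5*(-3)) - 98 = 56*(-5*(-3)) - 98 = 56*15 - 98 = 840 - 98 = 742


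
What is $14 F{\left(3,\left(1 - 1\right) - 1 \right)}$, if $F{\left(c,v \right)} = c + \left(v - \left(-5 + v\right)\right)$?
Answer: $112$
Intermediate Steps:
$F{\left(c,v \right)} = 5 + c$ ($F{\left(c,v \right)} = c + 5 = 5 + c$)
$14 F{\left(3,\left(1 - 1\right) - 1 \right)} = 14 \left(5 + 3\right) = 14 \cdot 8 = 112$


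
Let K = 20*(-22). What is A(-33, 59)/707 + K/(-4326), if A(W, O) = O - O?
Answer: 220/2163 ≈ 0.10171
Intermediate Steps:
A(W, O) = 0
K = -440
A(-33, 59)/707 + K/(-4326) = 0/707 - 440/(-4326) = 0*(1/707) - 440*(-1/4326) = 0 + 220/2163 = 220/2163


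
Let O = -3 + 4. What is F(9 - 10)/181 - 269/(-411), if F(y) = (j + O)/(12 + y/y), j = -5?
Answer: 631313/967083 ≈ 0.65280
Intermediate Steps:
O = 1
F(y) = -4/13 (F(y) = (-5 + 1)/(12 + y/y) = -4/(12 + 1) = -4/13)
F(9 - 10)/181 - 269/(-411) = -4/13/181 - 269/(-411) = -4/13*1/181 - 269*(-1/411) = -4/2353 + 269/411 = 631313/967083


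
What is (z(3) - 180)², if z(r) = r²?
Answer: 29241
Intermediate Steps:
(z(3) - 180)² = (3² - 180)² = (9 - 180)² = (-171)² = 29241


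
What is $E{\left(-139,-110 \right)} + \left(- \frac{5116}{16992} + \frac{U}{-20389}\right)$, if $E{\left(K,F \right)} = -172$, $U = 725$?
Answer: $- \frac{14926502515}{86612472} \approx -172.34$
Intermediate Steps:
$E{\left(-139,-110 \right)} + \left(- \frac{5116}{16992} + \frac{U}{-20389}\right) = -172 + \left(- \frac{5116}{16992} + \frac{725}{-20389}\right) = -172 + \left(\left(-5116\right) \frac{1}{16992} + 725 \left(- \frac{1}{20389}\right)\right) = -172 - \frac{29157331}{86612472} = - \frac{14926502515}{86612472}$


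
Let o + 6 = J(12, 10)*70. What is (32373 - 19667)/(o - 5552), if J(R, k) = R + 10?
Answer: -6353/2009 ≈ -3.1623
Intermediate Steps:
J(R, k) = 10 + R
o = 1534 (o = -6 + (10 + 12)*70 = -6 + 22*70 = -6 + 1540 = 1534)
(32373 - 19667)/(o - 5552) = (32373 - 19667)/(1534 - 5552) = 12706/(-4018) = 12706*(-1/4018) = -6353/2009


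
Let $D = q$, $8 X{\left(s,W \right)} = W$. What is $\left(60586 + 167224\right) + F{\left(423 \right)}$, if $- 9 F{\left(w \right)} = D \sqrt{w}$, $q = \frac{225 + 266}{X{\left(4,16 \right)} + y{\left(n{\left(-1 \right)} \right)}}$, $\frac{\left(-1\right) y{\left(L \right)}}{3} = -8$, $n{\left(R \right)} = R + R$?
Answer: $227810 - \frac{491 \sqrt{47}}{78} \approx 2.2777 \cdot 10^{5}$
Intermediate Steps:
$n{\left(R \right)} = 2 R$
$y{\left(L \right)} = 24$ ($y{\left(L \right)} = \left(-3\right) \left(-8\right) = 24$)
$X{\left(s,W \right)} = \frac{W}{8}$
$q = \frac{491}{26}$ ($q = \frac{225 + 266}{\frac{1}{8} \cdot 16 + 24} = \frac{491}{2 + 24} = \frac{491}{26} \approx 18.885$)
$D = \frac{491}{26} \approx 18.885$
$F{\left(w \right)} = - \frac{491 \sqrt{w}}{234}$ ($F{\left(w \right)} = - \frac{\frac{491}{26} \sqrt{w}}{9} = - \frac{491 \sqrt{w}}{234}$)
$\left(60586 + 167224\right) + F{\left(423 \right)} = \left(60586 + 167224\right) - \frac{491 \sqrt{423}}{234} = 227810 - \frac{491 \cdot 3 \sqrt{47}}{234} = 227810 - \frac{491 \sqrt{47}}{78}$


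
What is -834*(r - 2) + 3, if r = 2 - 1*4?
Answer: 3339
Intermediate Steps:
r = -2 (r = 2 - 4 = -2)
-834*(r - 2) + 3 = -834*(-2 - 2) + 3 = -834*(-4) + 3 = -139*(-24) + 3 = 3336 + 3 = 3339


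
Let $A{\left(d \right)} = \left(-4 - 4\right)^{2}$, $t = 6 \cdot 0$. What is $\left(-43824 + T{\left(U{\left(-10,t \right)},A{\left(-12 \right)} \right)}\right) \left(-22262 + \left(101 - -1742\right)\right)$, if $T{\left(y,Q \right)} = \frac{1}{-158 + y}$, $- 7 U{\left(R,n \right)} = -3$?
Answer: $\frac{987011151301}{1103} \approx 8.9484 \cdot 10^{8}$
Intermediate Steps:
$t = 0$
$U{\left(R,n \right)} = \frac{3}{7}$ ($U{\left(R,n \right)} = \left(- \frac{1}{7}\right) \left(-3\right) = \frac{3}{7}$)
$A{\left(d \right)} = 64$ ($A{\left(d \right)} = \left(-8\right)^{2} = 64$)
$\left(-43824 + T{\left(U{\left(-10,t \right)},A{\left(-12 \right)} \right)}\right) \left(-22262 + \left(101 - -1742\right)\right) = \left(-43824 + \frac{1}{-158 + \frac{3}{7}}\right) \left(-22262 + \left(101 - -1742\right)\right) = \left(-43824 + \frac{1}{- \frac{1103}{7}}\right) \left(-22262 + \left(101 + 1742\right)\right) = \left(-43824 - \frac{7}{1103}\right) \left(-22262 + 1843\right) = \left(- \frac{48337879}{1103}\right) \left(-20419\right) = \frac{987011151301}{1103}$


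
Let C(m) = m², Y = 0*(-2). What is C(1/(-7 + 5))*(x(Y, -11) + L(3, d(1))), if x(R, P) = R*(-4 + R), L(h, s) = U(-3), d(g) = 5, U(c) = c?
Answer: -¾ ≈ -0.75000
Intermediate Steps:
L(h, s) = -3
Y = 0
C(1/(-7 + 5))*(x(Y, -11) + L(3, d(1))) = (1/(-7 + 5))²*(0*(-4 + 0) - 3) = (1/(-2))²*(0*(-4) - 3) = (-½)²*(0 - 3) = (¼)*(-3) = -¾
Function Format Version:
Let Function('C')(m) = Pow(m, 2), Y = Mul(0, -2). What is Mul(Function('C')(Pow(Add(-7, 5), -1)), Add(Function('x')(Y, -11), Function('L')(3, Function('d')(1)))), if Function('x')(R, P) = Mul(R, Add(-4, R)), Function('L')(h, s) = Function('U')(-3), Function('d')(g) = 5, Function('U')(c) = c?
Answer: Rational(-3, 4) ≈ -0.75000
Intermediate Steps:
Function('L')(h, s) = -3
Y = 0
Mul(Function('C')(Pow(Add(-7, 5), -1)), Add(Function('x')(Y, -11), Function('L')(3, Function('d')(1)))) = Mul(Pow(Pow(Add(-7, 5), -1), 2), Add(Mul(0, Add(-4, 0)), -3)) = Mul(Pow(Pow(-2, -1), 2), Add(Mul(0, -4), -3)) = Mul(Pow(Rational(-1, 2), 2), Add(0, -3)) = Mul(Rational(1, 4), -3) = Rational(-3, 4)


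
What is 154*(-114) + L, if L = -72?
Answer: -17628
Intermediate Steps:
154*(-114) + L = 154*(-114) - 72 = -17556 - 72 = -17628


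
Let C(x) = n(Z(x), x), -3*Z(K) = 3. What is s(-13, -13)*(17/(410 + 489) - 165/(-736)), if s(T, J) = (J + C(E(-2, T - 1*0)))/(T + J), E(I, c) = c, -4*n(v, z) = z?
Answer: 482541/5293312 ≈ 0.091161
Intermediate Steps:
Z(K) = -1 (Z(K) = -1/3*3 = -1)
n(v, z) = -z/4
C(x) = -x/4
s(T, J) = (J - T/4)/(J + T) (s(T, J) = (J - (T - 1*0)/4)/(T + J) = (J - (T + 0)/4)/(J + T) = (J - T/4)/(J + T))
s(-13, -13)*(17/(410 + 489) - 165/(-736)) = ((-13 - 1/4*(-13))/(-13 - 13))*(17/(410 + 489) - 165/(-736)) = ((-13 + 13/4)/(-26))*(17/899 - 165*(-1/736)) = (-1/26*(-39/4))*(17*(1/899) + 165/736) = 3*(17/899 + 165/736)/8 = (3/8)*(160847/661664) = 482541/5293312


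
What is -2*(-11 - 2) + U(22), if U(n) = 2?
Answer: 28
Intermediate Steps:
-2*(-11 - 2) + U(22) = -2*(-11 - 2) + 2 = -2*(-13) + 2 = 26 + 2 = 28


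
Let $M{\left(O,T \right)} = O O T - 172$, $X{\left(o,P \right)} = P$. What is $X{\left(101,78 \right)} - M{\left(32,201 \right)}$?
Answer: $-205574$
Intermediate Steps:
$M{\left(O,T \right)} = -172 + T O^{2}$ ($M{\left(O,T \right)} = O^{2} T - 172 = T O^{2} - 172 = -172 + T O^{2}$)
$X{\left(101,78 \right)} - M{\left(32,201 \right)} = 78 - \left(-172 + 201 \cdot 32^{2}\right) = 78 - \left(-172 + 201 \cdot 1024\right) = 78 - \left(-172 + 205824\right) = 78 - 205652 = -205574$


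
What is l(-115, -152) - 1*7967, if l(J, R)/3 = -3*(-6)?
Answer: -7913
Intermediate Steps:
l(J, R) = 54 (l(J, R) = 3*(-3*(-6)) = 3*18 = 54)
l(-115, -152) - 1*7967 = 54 - 1*7967 = 54 - 7967 = -7913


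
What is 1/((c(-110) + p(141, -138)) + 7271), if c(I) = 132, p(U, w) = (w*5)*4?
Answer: 1/4643 ≈ 0.00021538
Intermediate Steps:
p(U, w) = 20*w (p(U, w) = (5*w)*4 = 20*w)
1/((c(-110) + p(141, -138)) + 7271) = 1/((132 + 20*(-138)) + 7271) = 1/((132 - 2760) + 7271) = 1/(-2628 + 7271) = 1/4643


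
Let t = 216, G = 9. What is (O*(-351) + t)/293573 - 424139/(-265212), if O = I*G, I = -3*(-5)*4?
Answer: 74304761959/77859082476 ≈ 0.95435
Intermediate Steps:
I = 60 (I = 15*4 = 60)
O = 540 (O = 60*9 = 540)
(O*(-351) + t)/293573 - 424139/(-265212) = (540*(-351) + 216)/293573 - 424139/(-265212) = (-189540 + 216)*(1/293573) - 424139*(-1/265212) = -189324*1/293573 + 424139/265212 = -189324/293573 + 424139/265212 = 74304761959/77859082476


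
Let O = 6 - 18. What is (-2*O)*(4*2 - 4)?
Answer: 96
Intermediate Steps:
O = -12
(-2*O)*(4*2 - 4) = (-2*(-12))*(4*2 - 4) = 24*(8 - 4) = 24*4 = 96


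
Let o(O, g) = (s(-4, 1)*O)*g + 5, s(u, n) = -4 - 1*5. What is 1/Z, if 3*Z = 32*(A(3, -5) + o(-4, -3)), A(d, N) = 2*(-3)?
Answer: -3/3488 ≈ -0.00086009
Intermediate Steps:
A(d, N) = -6
s(u, n) = -9 (s(u, n) = -4 - 5 = -9)
o(O, g) = 5 - 9*O*g (o(O, g) = (-9*O)*g + 5 = -9*O*g + 5 = 5 - 9*O*g)
Z = -3488/3 (Z = (32*(-6 + (5 - 9*(-4)*(-3))))/3 = (32*(-6 + (5 - 108)))/3 = (32*(-6 - 103))/3 = (32*(-109))/3 = (1/3)*(-3488) = -3488/3 ≈ -1162.7)
1/Z = 1/(-3488/3) = -3/3488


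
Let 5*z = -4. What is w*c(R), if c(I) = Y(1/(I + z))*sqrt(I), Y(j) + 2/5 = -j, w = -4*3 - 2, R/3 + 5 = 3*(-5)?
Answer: 4081*I*sqrt(15)/380 ≈ 41.594*I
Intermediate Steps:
z = -4/5 (z = (1/5)*(-4) = -4/5 ≈ -0.80000)
R = -60 (R = -15 + 3*(3*(-5)) = -15 + 3*(-15) = -15 - 45 = -60)
w = -14 (w = -12 - 2 = -14)
Y(j) = -2/5 - j
c(I) = sqrt(I)*(-2/5 - 1/(-4/5 + I)) (c(I) = (-2/5 - 1/(I - 4/5))*sqrt(I) = (-2/5 - 1/(-4/5 + I))*sqrt(I) = sqrt(I)*(-2/5 - 1/(-4/5 + I)))
w*c(R) = -14*sqrt(-60)*(-17 - 10*(-60))/(5*(-4 + 5*(-60))) = -14*2*I*sqrt(15)*(-17 + 600)/(5*(-4 - 300)) = -14*2*I*sqrt(15)*583/(5*(-304)) = -14*2*I*sqrt(15)*(-1)*583/(5*304) = -(-4081)*I*sqrt(15)/380 = 4081*I*sqrt(15)/380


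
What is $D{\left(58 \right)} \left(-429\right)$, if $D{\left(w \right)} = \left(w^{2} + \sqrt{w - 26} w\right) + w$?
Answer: $-1468038 - 99528 \sqrt{2} \approx -1.6088 \cdot 10^{6}$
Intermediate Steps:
$D{\left(w \right)} = w + w^{2} + w \sqrt{-26 + w}$ ($D{\left(w \right)} = \left(w^{2} + \sqrt{-26 + w} w\right) + w = \left(w^{2} + w \sqrt{-26 + w}\right) + w = w + w^{2} + w \sqrt{-26 + w}$)
$D{\left(58 \right)} \left(-429\right) = 58 \left(1 + 58 + \sqrt{-26 + 58}\right) \left(-429\right) = 58 \left(1 + 58 + \sqrt{32}\right) \left(-429\right) = 58 \left(1 + 58 + 4 \sqrt{2}\right) \left(-429\right) = 58 \left(59 + 4 \sqrt{2}\right) \left(-429\right) = \left(3422 + 232 \sqrt{2}\right) \left(-429\right) = -1468038 - 99528 \sqrt{2}$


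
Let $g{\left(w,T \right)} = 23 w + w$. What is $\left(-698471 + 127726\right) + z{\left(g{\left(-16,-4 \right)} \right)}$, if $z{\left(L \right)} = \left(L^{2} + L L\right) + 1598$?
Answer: $-274235$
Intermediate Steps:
$g{\left(w,T \right)} = 24 w$
$z{\left(L \right)} = 1598 + 2 L^{2}$ ($z{\left(L \right)} = \left(L^{2} + L^{2}\right) + 1598 = 2 L^{2} + 1598 = 1598 + 2 L^{2}$)
$\left(-698471 + 127726\right) + z{\left(g{\left(-16,-4 \right)} \right)} = \left(-698471 + 127726\right) + \left(1598 + 2 \left(24 \left(-16\right)\right)^{2}\right) = -570745 + \left(1598 + 2 \left(-384\right)^{2}\right) = -570745 + \left(1598 + 2 \cdot 147456\right) = -570745 + \left(1598 + 294912\right) = -570745 + 296510 = -274235$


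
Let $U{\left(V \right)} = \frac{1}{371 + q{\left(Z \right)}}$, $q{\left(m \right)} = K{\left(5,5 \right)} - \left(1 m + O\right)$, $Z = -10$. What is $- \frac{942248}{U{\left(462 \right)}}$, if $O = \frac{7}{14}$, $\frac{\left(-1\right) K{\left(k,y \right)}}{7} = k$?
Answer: $-325546684$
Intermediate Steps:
$K{\left(k,y \right)} = - 7 k$
$O = \frac{1}{2}$ ($O = 7 \cdot \frac{1}{14} = \frac{1}{2} \approx 0.5$)
$q{\left(m \right)} = - \frac{71}{2} - m$ ($q{\left(m \right)} = \left(-7\right) 5 - \left(1 m + \frac{1}{2}\right) = -35 - \left(m + \frac{1}{2}\right) = -35 - \left(\frac{1}{2} + m\right) = - \frac{71}{2} - m$)
$U{\left(V \right)} = \frac{2}{691}$ ($U{\left(V \right)} = \frac{1}{371 - \frac{51}{2}} = \frac{1}{\frac{691}{2}} = \frac{2}{691}$)
$- \frac{942248}{U{\left(462 \right)}} = - \frac{942248}{\frac{2}{691}} = \left(-942248\right) \frac{691}{2} = -325546684$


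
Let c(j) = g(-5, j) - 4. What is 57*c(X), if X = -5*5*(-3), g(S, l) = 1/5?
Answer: -1083/5 ≈ -216.60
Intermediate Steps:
g(S, l) = ⅕
X = 75 (X = -25*(-3) = 75)
c(j) = -19/5 (c(j) = ⅕ - 4 = -19/5)
57*c(X) = 57*(-19/5) = -1083/5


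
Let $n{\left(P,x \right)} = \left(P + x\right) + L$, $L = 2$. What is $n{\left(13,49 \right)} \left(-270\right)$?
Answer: $-17280$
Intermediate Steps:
$n{\left(P,x \right)} = 2 + P + x$ ($n{\left(P,x \right)} = \left(P + x\right) + 2 = 2 + P + x$)
$n{\left(13,49 \right)} \left(-270\right) = \left(2 + 13 + 49\right) \left(-270\right) = 64 \left(-270\right) = -17280$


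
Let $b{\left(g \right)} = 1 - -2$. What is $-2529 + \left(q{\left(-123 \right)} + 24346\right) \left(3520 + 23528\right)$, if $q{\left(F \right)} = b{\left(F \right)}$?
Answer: $658589223$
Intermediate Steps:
$b{\left(g \right)} = 3$ ($b{\left(g \right)} = 1 + 2 = 3$)
$q{\left(F \right)} = 3$
$-2529 + \left(q{\left(-123 \right)} + 24346\right) \left(3520 + 23528\right) = -2529 + \left(3 + 24346\right) \left(3520 + 23528\right) = -2529 + 24349 \cdot 27048 = -2529 + 658591752 = 658589223$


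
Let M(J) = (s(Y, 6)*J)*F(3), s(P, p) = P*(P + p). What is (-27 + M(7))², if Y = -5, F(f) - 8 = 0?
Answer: 94249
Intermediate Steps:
F(f) = 8 (F(f) = 8 + 0 = 8)
M(J) = -40*J (M(J) = ((-5*(-5 + 6))*J)*8 = ((-5*1)*J)*8 = -5*J*8 = -40*J)
(-27 + M(7))² = (-27 - 40*7)² = (-27 - 280)² = (-307)² = 94249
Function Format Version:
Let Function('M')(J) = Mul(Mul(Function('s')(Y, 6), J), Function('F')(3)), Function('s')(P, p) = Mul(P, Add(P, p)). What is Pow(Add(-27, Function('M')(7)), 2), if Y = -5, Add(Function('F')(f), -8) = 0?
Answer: 94249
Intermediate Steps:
Function('F')(f) = 8 (Function('F')(f) = Add(8, 0) = 8)
Function('M')(J) = Mul(-40, J) (Function('M')(J) = Mul(Mul(Mul(-5, Add(-5, 6)), J), 8) = Mul(Mul(Mul(-5, 1), J), 8) = Mul(Mul(-5, J), 8) = Mul(-40, J))
Pow(Add(-27, Function('M')(7)), 2) = Pow(Add(-27, Mul(-40, 7)), 2) = Pow(Add(-27, -280), 2) = Pow(-307, 2) = 94249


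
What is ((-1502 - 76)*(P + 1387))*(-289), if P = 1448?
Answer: 1292879070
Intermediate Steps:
((-1502 - 76)*(P + 1387))*(-289) = ((-1502 - 76)*(1448 + 1387))*(-289) = -1578*2835*(-289) = -4473630*(-289) = 1292879070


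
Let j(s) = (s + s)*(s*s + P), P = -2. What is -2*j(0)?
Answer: 0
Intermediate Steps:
j(s) = 2*s*(-2 + s²) (j(s) = (s + s)*(s*s - 2) = (2*s)*(s² - 2) = (2*s)*(-2 + s²) = 2*s*(-2 + s²))
-2*j(0) = -4*0*(-2 + 0²) = -4*0*(-2 + 0) = -4*0*(-2) = -2*0 = 0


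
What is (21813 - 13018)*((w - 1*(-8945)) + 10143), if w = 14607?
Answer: 296347525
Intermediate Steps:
(21813 - 13018)*((w - 1*(-8945)) + 10143) = (21813 - 13018)*((14607 - 1*(-8945)) + 10143) = 8795*((14607 + 8945) + 10143) = 8795*(23552 + 10143) = 8795*33695 = 296347525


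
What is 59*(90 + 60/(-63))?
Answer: 110330/21 ≈ 5253.8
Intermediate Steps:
59*(90 + 60/(-63)) = 59*(90 + 60*(-1/63)) = 59*(90 - 20/21) = 59*(1870/21) = 110330/21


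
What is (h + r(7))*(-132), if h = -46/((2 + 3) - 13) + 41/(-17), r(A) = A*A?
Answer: -117447/17 ≈ -6908.6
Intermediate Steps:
r(A) = A²
h = 227/68 (h = -46/(5 - 13) + 41*(-1/17) = -46/(-8) - 41/17 = -46*(-⅛) - 41/17 = 23/4 - 41/17 = 227/68 ≈ 3.3382)
(h + r(7))*(-132) = (227/68 + 7²)*(-132) = (227/68 + 49)*(-132) = (3559/68)*(-132) = -117447/17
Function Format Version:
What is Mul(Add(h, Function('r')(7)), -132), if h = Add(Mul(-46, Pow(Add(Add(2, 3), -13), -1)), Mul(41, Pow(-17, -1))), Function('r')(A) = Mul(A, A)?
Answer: Rational(-117447, 17) ≈ -6908.6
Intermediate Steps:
Function('r')(A) = Pow(A, 2)
h = Rational(227, 68) (h = Add(Mul(-46, Pow(Add(5, -13), -1)), Mul(41, Rational(-1, 17))) = Add(Mul(-46, Pow(-8, -1)), Rational(-41, 17)) = Add(Mul(-46, Rational(-1, 8)), Rational(-41, 17)) = Add(Rational(23, 4), Rational(-41, 17)) = Rational(227, 68) ≈ 3.3382)
Mul(Add(h, Function('r')(7)), -132) = Mul(Add(Rational(227, 68), Pow(7, 2)), -132) = Mul(Add(Rational(227, 68), 49), -132) = Mul(Rational(3559, 68), -132) = Rational(-117447, 17)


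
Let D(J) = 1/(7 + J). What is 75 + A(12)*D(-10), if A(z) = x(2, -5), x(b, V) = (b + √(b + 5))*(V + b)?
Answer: 77 + √7 ≈ 79.646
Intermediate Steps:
x(b, V) = (V + b)*(b + √(5 + b)) (x(b, V) = (b + √(5 + b))*(V + b) = (V + b)*(b + √(5 + b)))
A(z) = -6 - 3*√7 (A(z) = 2² - 5*2 - 5*√(5 + 2) + 2*√(5 + 2) = 4 - 10 - 5*√7 + 2*√7 = -6 - 3*√7)
75 + A(12)*D(-10) = 75 + (-6 - 3*√7)/(7 - 10) = 75 + (-6 - 3*√7)/(-3) = 75 + (-6 - 3*√7)*(-⅓) = 75 + (2 + √7) = 77 + √7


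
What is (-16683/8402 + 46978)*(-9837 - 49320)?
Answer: -23348822625261/8402 ≈ -2.7790e+9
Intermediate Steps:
(-16683/8402 + 46978)*(-9837 - 49320) = (-16683*1/8402 + 46978)*(-59157) = (-16683/8402 + 46978)*(-59157) = (394692473/8402)*(-59157) = -23348822625261/8402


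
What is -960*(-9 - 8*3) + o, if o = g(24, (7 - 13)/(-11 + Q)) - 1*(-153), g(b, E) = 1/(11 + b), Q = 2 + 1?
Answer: 1114156/35 ≈ 31833.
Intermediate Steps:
Q = 3
o = 5356/35 (o = 1/(11 + 24) - 1*(-153) = 1/35 + 153 = 5356/35 ≈ 153.03)
-960*(-9 - 8*3) + o = -960*(-9 - 8*3) + 5356/35 = -960*(-9 - 24) + 5356/35 = -960*(-33) + 5356/35 = 31680 + 5356/35 = 1114156/35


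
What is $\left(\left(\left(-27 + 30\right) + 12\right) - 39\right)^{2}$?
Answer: $576$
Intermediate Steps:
$\left(\left(\left(-27 + 30\right) + 12\right) - 39\right)^{2} = \left(\left(3 + 12\right) - 39\right)^{2} = \left(15 - 39\right)^{2} = \left(-24\right)^{2} = 576$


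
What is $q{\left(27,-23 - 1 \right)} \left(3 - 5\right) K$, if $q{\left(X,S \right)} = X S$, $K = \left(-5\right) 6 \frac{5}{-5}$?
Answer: $38880$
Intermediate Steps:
$K = 30$ ($K = - 30 \cdot 5 \left(- \frac{1}{5}\right) = \left(-30\right) \left(-1\right) = 30$)
$q{\left(X,S \right)} = S X$
$q{\left(27,-23 - 1 \right)} \left(3 - 5\right) K = \left(-23 - 1\right) 27 \left(3 - 5\right) 30 = \left(-24\right) 27 \left(\left(-2\right) 30\right) = \left(-648\right) \left(-60\right) = 38880$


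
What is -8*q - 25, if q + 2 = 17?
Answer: -145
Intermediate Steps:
q = 15 (q = -2 + 17 = 15)
-8*q - 25 = -8*15 - 25 = -120 - 25 = -145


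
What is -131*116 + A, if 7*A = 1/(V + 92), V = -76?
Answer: -1701951/112 ≈ -15196.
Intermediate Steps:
A = 1/112 (A = 1/(7*(-76 + 92)) = (⅐)/16 = (⅐)*(1/16) = 1/112 ≈ 0.0089286)
-131*116 + A = -131*116 + 1/112 = -15196 + 1/112 = -1701951/112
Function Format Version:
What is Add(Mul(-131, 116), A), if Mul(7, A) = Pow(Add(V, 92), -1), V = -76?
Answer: Rational(-1701951, 112) ≈ -15196.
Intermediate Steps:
A = Rational(1, 112) (A = Mul(Rational(1, 7), Pow(Add(-76, 92), -1)) = Mul(Rational(1, 7), Pow(16, -1)) = Mul(Rational(1, 7), Rational(1, 16)) = Rational(1, 112) ≈ 0.0089286)
Add(Mul(-131, 116), A) = Add(Mul(-131, 116), Rational(1, 112)) = Add(-15196, Rational(1, 112)) = Rational(-1701951, 112)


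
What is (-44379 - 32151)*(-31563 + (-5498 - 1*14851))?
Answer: 3972825360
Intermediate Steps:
(-44379 - 32151)*(-31563 + (-5498 - 1*14851)) = -76530*(-31563 + (-5498 - 14851)) = -76530*(-31563 - 20349) = -76530*(-51912) = 3972825360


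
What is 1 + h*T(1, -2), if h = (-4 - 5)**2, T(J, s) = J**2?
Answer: 82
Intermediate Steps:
h = 81 (h = (-9)**2 = 81)
1 + h*T(1, -2) = 1 + 81*1**2 = 1 + 81*1 = 1 + 81 = 82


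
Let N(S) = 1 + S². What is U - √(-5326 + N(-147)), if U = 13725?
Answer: 13725 - 2*√4071 ≈ 13597.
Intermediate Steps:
U - √(-5326 + N(-147)) = 13725 - √(-5326 + (1 + (-147)²)) = 13725 - √(-5326 + (1 + 21609)) = 13725 - √(-5326 + 21610) = 13725 - √16284 = 13725 - 2*√4071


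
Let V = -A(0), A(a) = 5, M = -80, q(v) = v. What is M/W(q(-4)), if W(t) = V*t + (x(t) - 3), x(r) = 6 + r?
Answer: -80/19 ≈ -4.2105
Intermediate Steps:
V = -5 (V = -1*5 = -5)
W(t) = 3 - 4*t (W(t) = -5*t + ((6 + t) - 3) = -5*t + (3 + t) = 3 - 4*t)
M/W(q(-4)) = -80/(3 - 4*(-4)) = -80/(3 + 16) = -80/19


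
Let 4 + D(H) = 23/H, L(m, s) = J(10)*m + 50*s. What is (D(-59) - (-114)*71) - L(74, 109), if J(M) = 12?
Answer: 103345/59 ≈ 1751.6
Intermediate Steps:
L(m, s) = 12*m + 50*s
D(H) = -4 + 23/H
(D(-59) - (-114)*71) - L(74, 109) = ((-4 + 23/(-59)) - (-114)*71) - (12*74 + 50*109) = ((-4 + 23*(-1/59)) - 1*(-8094)) - (888 + 5450) = ((-4 - 23/59) + 8094) - 1*6338 = (-259/59 + 8094) - 6338 = 477287/59 - 6338 = 103345/59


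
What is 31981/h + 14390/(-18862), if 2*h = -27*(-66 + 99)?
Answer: -609636367/8403021 ≈ -72.550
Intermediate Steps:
h = -891/2 (h = (-27*(-66 + 99))/2 = (-27*33)/2 = (½)*(-891) = -891/2 ≈ -445.50)
31981/h + 14390/(-18862) = 31981/(-891/2) + 14390/(-18862) = 31981*(-2/891) + 14390*(-1/18862) = -63962/891 - 7195/9431 = -609636367/8403021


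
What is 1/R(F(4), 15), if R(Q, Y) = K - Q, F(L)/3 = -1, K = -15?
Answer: -1/12 ≈ -0.083333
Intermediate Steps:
F(L) = -3 (F(L) = 3*(-1) = -3)
R(Q, Y) = -15 - Q
1/R(F(4), 15) = 1/(-15 - 1*(-3)) = 1/(-15 + 3) = 1/(-12) = -1/12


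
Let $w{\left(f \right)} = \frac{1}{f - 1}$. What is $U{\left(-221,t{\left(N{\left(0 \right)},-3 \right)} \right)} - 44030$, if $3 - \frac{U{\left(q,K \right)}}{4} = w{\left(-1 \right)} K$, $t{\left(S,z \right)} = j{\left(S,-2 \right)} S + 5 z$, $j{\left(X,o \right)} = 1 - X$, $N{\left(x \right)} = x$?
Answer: $-44048$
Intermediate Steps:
$w{\left(f \right)} = \frac{1}{-1 + f}$
$t{\left(S,z \right)} = 5 z + S \left(1 - S\right)$ ($t{\left(S,z \right)} = \left(1 - S\right) S + 5 z = S \left(1 - S\right) + 5 z = 5 z + S \left(1 - S\right)$)
$U{\left(q,K \right)} = 12 + 2 K$ ($U{\left(q,K \right)} = 12 - 4 \frac{K}{-1 - 1} = 12 - 4 \frac{K}{-2} = 12 - 4 \left(- \frac{K}{2}\right) = 12 + 2 K$)
$U{\left(-221,t{\left(N{\left(0 \right)},-3 \right)} \right)} - 44030 = \left(12 + 2 \left(5 \left(-3\right) - 0 \left(-1 + 0\right)\right)\right) - 44030 = \left(12 + 2 \left(-15 - 0 \left(-1\right)\right)\right) - 44030 = \left(12 + 2 \left(-15 + 0\right)\right) - 44030 = \left(12 + 2 \left(-15\right)\right) - 44030 = \left(12 - 30\right) - 44030 = -18 - 44030 = -44048$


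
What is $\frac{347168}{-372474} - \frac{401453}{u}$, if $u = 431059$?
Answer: $- \frac{149590347817}{80279134983} \approx -1.8634$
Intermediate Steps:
$\frac{347168}{-372474} - \frac{401453}{u} = \frac{347168}{-372474} - \frac{401453}{431059} = 347168 \left(- \frac{1}{372474}\right) - \frac{401453}{431059} = - \frac{173584}{186237} - \frac{401453}{431059} = - \frac{149590347817}{80279134983}$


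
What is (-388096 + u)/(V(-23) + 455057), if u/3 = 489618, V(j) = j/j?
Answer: 540379/227529 ≈ 2.3750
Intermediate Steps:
V(j) = 1
u = 1468854 (u = 3*489618 = 1468854)
(-388096 + u)/(V(-23) + 455057) = (-388096 + 1468854)/(1 + 455057) = 1080758/455058 = 1080758*(1/455058) = 540379/227529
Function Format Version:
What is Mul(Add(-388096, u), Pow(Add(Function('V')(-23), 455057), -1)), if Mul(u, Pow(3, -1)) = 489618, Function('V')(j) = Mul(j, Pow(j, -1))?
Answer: Rational(540379, 227529) ≈ 2.3750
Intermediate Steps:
Function('V')(j) = 1
u = 1468854 (u = Mul(3, 489618) = 1468854)
Mul(Add(-388096, u), Pow(Add(Function('V')(-23), 455057), -1)) = Mul(Add(-388096, 1468854), Pow(Add(1, 455057), -1)) = Mul(1080758, Pow(455058, -1)) = Mul(1080758, Rational(1, 455058)) = Rational(540379, 227529)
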